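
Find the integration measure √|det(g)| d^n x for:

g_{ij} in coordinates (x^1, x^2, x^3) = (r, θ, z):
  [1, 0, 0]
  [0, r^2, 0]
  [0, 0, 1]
det(g) = r^2
√|det(g)| = r
Volume element: dV = r dr dθ dz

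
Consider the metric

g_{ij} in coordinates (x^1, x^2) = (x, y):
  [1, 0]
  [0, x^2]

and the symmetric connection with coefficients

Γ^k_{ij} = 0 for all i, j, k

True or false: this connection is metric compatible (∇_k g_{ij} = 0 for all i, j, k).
Using ∇_k g_{ij} = ∂_k g_{ij} - Γ^m_{ki} g_{mj} - Γ^m_{kj} g_{im}:
∇_x g_{yy} = (2*x) - (0) - (0) = 2*x ≠ 0
So the connection is not metric compatible (it is not the Levi-Civita connection).
False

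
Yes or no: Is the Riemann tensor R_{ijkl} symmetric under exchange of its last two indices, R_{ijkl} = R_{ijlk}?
It is antisymmetric in the last pair: R_{ijkl} = -R_{ijlk}.
No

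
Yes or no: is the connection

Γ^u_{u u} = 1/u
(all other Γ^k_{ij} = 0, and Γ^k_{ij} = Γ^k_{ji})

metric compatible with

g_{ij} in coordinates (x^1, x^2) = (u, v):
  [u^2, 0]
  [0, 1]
Using ∇_k g_{ij} = ∂_k g_{ij} - Γ^m_{ki} g_{mj} - Γ^m_{kj} g_{im}:
e.g. ∇_u g_{uu} = (2*u) - (u) - (u) = 0
Every component ∇_k g_{ij} vanishes: the connection is metric compatible.
Yes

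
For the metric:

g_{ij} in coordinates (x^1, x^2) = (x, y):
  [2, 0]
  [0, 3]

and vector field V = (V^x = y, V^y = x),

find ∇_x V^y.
All Christoffel symbols are zero.
∇_x V^y = ∂_x V^y + Γ^y_{x j} V^j
  = (1) + (0)(y) + (0)(x)
  = 1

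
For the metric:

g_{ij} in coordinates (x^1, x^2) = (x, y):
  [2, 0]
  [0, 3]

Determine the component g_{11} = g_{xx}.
With x^1 = x, x^2 = y, g_{11} = g_{xx} is the row-1, column-1 entry of the matrix.
g_{11} = 2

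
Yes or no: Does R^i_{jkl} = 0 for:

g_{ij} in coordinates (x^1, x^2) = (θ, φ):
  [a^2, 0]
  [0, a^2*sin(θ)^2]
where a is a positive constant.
Non-zero Christoffel symbols:
Γ^θ_{φ φ} = -sin(2*θ)/2
Γ^φ_{θ φ} = 1/tan(θ)
Ricci tensor: R_{θθ} = 1, R_{θφ} = 0, R_{φφ} = sin(θ)^2
The Ricci tensor is non-zero, so the Riemann tensor is non-zero: not flat.
No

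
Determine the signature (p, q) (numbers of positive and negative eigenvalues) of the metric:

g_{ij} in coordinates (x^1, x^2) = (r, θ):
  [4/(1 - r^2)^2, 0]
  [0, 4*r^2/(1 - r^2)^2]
The metric is diagonal, so its eigenvalues are the diagonal entries: 4/(1 - r^2)^2, 4*r^2/(1 - r^2)^2 (at a generic point, where coordinate-dependent entries are positive).
2 positive, 0 negative.
(2, 0) - Riemannian (positive definite)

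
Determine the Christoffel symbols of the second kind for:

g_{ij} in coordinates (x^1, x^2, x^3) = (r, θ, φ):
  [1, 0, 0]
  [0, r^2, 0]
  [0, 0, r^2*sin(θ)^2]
Using Γ^k_{ij} = (1/2) g^{km} (∂_i g_{mj} + ∂_j g_{mi} - ∂_m g_{ij}); the metric is diagonal, so only the m = k term contributes.
Non-zero symbols (using the symmetry Γ^k_{ij} = Γ^k_{ji}):
Γ^r_{θ θ} = (1/2) g^{rr} (∂_θ g_{rθ} + ∂_θ g_{rθ} - ∂_r g_{θθ}) = (1/2)(1)((0) + (0) - (2*r)) = -r
Γ^r_{φ φ} = (1/2) g^{rr} (∂_φ g_{rφ} + ∂_φ g_{rφ} - ∂_r g_{φφ}) = (1/2)(1)((0) + (0) - (2*r*sin(θ)^2)) = -r*sin(θ)^2
Γ^θ_{r θ} = (1/2) g^{θθ} (∂_r g_{θθ} + ∂_θ g_{θr} - ∂_θ g_{rθ}) = (1/2)(1/r^2)((2*r) + (0) - (0)) = 1/r
Γ^θ_{φ φ} = (1/2) g^{θθ} (∂_φ g_{θφ} + ∂_φ g_{θφ} - ∂_θ g_{φφ}) = (1/2)(1/r^2)((0) + (0) - (r^2*sin(2*θ))) = -sin(2*θ)/2
Γ^φ_{r φ} = (1/2) g^{φφ} (∂_r g_{φφ} + ∂_φ g_{φr} - ∂_φ g_{rφ}) = (1/2)(1/(r^2*sin(θ)^2))((2*r*sin(θ)^2) + (0) - (0)) = 1/r
Γ^φ_{θ φ} = (1/2) g^{φφ} (∂_θ g_{φφ} + ∂_φ g_{φθ} - ∂_φ g_{θφ}) = (1/2)(1/(r^2*sin(θ)^2))((r^2*sin(2*θ)) + (0) - (0)) = 1/tan(θ)
All other Christoffel symbols are zero.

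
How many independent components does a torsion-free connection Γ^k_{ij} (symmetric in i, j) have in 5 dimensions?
Γ^k_{ij} has n choices for the upper index and n(n+1)/2 independent symmetric lower index pairs.
Total = 5 × 5×6/2 = 5 × 15 = 75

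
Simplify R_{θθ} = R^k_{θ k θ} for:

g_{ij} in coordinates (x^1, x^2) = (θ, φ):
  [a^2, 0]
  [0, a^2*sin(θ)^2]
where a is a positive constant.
Non-zero Christoffel symbols (Γ^k_{ij} = Γ^k_{ji}):
Γ^θ_{φ φ} = -sin(2*θ)/2
Γ^φ_{θ φ} = 1/tan(θ)
R^θ_{θ θ θ} = 0 (a repeated index in an antisymmetric pair)
R^φ_{θ φ θ} = ∂_φ Γ^φ_{θ θ} - ∂_θ Γ^φ_{θ φ} + Γ^φ_{φ m} Γ^m_{θ θ} - Γ^φ_{θ m} Γ^m_{θ φ}
  = (0) - (-1/sin(θ)^2) + (0) - (1/tan(θ)^2) = 1
R_{θθ} = R^θ_{θ θ θ} + R^φ_{θ φ θ} = (0) + (1) = 1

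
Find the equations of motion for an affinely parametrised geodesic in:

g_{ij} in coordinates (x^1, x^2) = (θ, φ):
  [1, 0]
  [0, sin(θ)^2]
Geodesic equation: d^2x^k/dλ^2 + Γ^k_{ij} (dx^i/dλ)(dx^j/dλ) = 0.
Non-zero Christoffel symbols:
Γ^θ_{φ φ} = -sin(2*θ)/2
Γ^φ_{θ φ} = 1/tan(θ)
Substituting (the symmetric pair Γ^k_{ij}, Γ^k_{ji} combines into a factor 2):
d^2θ/dλ^2 - (sin(2*θ)/2) (dφ/dλ)^2 = 0
d^2φ/dλ^2 + (2/tan(θ)) (dθ/dλ)(dφ/dλ) = 0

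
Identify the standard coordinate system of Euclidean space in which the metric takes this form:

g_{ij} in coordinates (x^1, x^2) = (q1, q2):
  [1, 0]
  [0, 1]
All components are constant and the metric is the identity, i.e. orthonormal rectilinear coordinates.
Cartesian (2D) coordinates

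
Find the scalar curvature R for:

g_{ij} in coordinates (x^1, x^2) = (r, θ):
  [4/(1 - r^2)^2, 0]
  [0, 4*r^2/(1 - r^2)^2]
Non-zero Christoffel symbols (Γ^k_{ij} = Γ^k_{ji}):
Γ^r_{r r} = 2*r/(1 - r^2)
Γ^r_{θ θ} = (r^3 + r)/(r^2 - 1)
Γ^θ_{r θ} = (-r^2 - 1)/(r^3 - r)
Ricci tensor (R_{ij} = R^k_{ikj}): R_{rr} = -4/(r^2 - 1)^2, R_{rθ} = 0, R_{θθ} = -4*r^2/(r^2 - 1)^2
Inverse metric: g^{rr} = (1 - r^2)^2/4, g^{θθ} = (1 - r^2)^2/(4*r^2)
R = g^{ij} R_{ij} = ((1 - r^2)^2/4)(-4/(r^2 - 1)^2) + ((1 - r^2)^2/(4*r^2))(-4*r^2/(r^2 - 1)^2) = -2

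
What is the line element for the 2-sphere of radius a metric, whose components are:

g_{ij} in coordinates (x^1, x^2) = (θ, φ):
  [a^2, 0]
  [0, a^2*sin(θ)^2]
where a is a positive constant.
ds^2 = g_{ij} dx^i dx^j; only the non-zero components contribute.
ds^2 = a^2 dθ^2 + a^2*sin(θ)^2 dφ^2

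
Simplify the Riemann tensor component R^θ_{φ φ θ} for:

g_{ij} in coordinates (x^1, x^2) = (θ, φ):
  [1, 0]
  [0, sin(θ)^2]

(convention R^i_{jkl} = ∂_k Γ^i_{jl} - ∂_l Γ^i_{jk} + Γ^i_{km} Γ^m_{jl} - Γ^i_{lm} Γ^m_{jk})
Non-zero Christoffel symbols (Γ^k_{ij} = Γ^k_{ji}):
Γ^θ_{φ φ} = -sin(2*θ)/2
Γ^φ_{θ φ} = 1/tan(θ)
R^θ_{φ φ θ} = ∂_φ Γ^θ_{φ θ} - ∂_θ Γ^θ_{φ φ} + Γ^θ_{φ m} Γ^m_{φ θ} - Γ^θ_{θ m} Γ^m_{φ φ}
  = (0) - (-cos(2*θ)) + (-cos(θ)^2) - (0) = -sin(θ)^2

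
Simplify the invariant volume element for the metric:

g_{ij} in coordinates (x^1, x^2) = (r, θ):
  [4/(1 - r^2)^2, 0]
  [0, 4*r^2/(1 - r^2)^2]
det(g) = 16*r^2/(1 - r^2)^4
√|det(g)| = 4*r/(r^2 - 1)^2
Volume element: dV = 4*r/(r^2 - 1)^2 dr dθ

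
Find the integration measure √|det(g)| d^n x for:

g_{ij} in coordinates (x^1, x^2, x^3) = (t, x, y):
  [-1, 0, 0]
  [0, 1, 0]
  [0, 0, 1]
det(g) = -1
√|det(g)| = 1
Volume element: dV = 1 dt dx dy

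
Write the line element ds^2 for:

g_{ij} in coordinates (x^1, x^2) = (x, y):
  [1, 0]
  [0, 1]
ds^2 = g_{ij} dx^i dx^j; only the non-zero components contribute.
ds^2 = dx^2 + dy^2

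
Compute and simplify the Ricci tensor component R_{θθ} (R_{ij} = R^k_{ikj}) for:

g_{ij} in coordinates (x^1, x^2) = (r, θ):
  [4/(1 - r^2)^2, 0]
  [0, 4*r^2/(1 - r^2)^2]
Non-zero Christoffel symbols (Γ^k_{ij} = Γ^k_{ji}):
Γ^r_{r r} = 2*r/(1 - r^2)
Γ^r_{θ θ} = (r^3 + r)/(r^2 - 1)
Γ^θ_{r θ} = (-r^2 - 1)/(r^3 - r)
R^r_{θ r θ} = ∂_r Γ^r_{θ θ} - ∂_θ Γ^r_{θ r} + Γ^r_{r m} Γ^m_{θ θ} - Γ^r_{θ m} Γ^m_{θ r}
  = ((r^4 - 4*r^2 - 1)/(r^2 - 1)^2) - (0) + (-2*r^2*(r^2 + 1)/(r^2 - 1)^2) - (-(r^2 + 1)^2/(r^2 - 1)^2) = -4*r^2/(r^2 - 1)^2
R^θ_{θ θ θ} = 0 (a repeated index in an antisymmetric pair)
R_{θθ} = R^r_{θ r θ} + R^θ_{θ θ θ} = (-4*r^2/(r^2 - 1)^2) + (0) = -4*r^2/(r^2 - 1)^2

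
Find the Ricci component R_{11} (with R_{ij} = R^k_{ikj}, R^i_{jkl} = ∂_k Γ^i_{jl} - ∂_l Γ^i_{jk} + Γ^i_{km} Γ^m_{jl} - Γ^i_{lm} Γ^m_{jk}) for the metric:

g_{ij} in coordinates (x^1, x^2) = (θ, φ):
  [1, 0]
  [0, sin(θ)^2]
Non-zero Christoffel symbols (Γ^k_{ij} = Γ^k_{ji}):
Γ^θ_{φ φ} = -sin(2*θ)/2
Γ^φ_{θ φ} = 1/tan(θ)
R^θ_{θ θ θ} = 0 (a repeated index in an antisymmetric pair)
R^φ_{θ φ θ} = ∂_φ Γ^φ_{θ θ} - ∂_θ Γ^φ_{θ φ} + Γ^φ_{φ m} Γ^m_{θ θ} - Γ^φ_{θ m} Γ^m_{θ φ}
  = (0) - (-1/sin(θ)^2) + (0) - (1/tan(θ)^2) = 1
R_{θθ} = R^θ_{θ θ θ} + R^φ_{θ φ θ} = (0) + (1) = 1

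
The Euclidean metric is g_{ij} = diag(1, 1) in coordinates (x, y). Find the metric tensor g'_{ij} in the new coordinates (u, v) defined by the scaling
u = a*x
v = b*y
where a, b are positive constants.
Invert the transformation: x = u/a, y = v/b
g'_{ij} = (∂x^k/∂x'^i)(∂x^l/∂x'^j) g_{kl}; with g_{kl} = δ_{kl} this is Σ_k (∂x^k/∂x'^i)(∂x^k/∂x'^j).
Jacobian: ∂x/∂u = 1/a, ∂x/∂v = 0, ∂y/∂u = 0, ∂y/∂v = 1/b
g'_{uu} = (1/a)(1/a) + (0)(0) = 1/a^2
g'_{uv} = (1/a)(0) + (0)(1/b) = 0
g'_{vv} = (0)(0) + (1/b)(1/b) = 1/b^2
g'_{ij} = diag(1/a^2, 1/b^2)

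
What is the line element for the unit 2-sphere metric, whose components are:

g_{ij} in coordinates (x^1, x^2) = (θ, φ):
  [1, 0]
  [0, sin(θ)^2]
ds^2 = g_{ij} dx^i dx^j; only the non-zero components contribute.
ds^2 = dθ^2 + sin(θ)^2 dφ^2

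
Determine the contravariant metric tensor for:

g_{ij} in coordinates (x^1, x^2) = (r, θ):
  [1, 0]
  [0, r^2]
The metric is diagonal, so g^{ij} is diagonal with entries 1/g_{ii}: diag(1, 1/(r^2)).
g^{ij}:
  [1, 0]
  [0, 1/r^2]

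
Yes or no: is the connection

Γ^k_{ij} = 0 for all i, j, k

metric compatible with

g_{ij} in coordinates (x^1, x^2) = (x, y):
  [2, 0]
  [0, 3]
Using ∇_k g_{ij} = ∂_k g_{ij} - Γ^m_{ki} g_{mj} - Γ^m_{kj} g_{im}:
e.g. ∇_x g_{yy} = (0) - (0) - (0) = 0
Every component ∇_k g_{ij} vanishes: the connection is metric compatible.
Yes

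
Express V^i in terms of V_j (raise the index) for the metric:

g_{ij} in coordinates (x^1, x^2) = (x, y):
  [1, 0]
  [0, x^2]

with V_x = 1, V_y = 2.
Inverse metric (diagonal): g^{xx} = 1, g^{yy} = 1/x^2
V^i = g^{ij} V_j:
V^x = (1)(1) + (0)(2) = 1
V^y = (0)(1) + (1/x^2)(2) = 2/x^2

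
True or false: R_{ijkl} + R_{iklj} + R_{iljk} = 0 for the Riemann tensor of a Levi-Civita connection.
This is the first (algebraic) Bianchi identity.
True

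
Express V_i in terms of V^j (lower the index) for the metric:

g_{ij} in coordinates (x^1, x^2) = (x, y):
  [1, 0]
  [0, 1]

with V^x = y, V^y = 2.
V_i = g_{ij} V^j:
V_x = (1)(y) + (0)(2) = y
V_y = (0)(y) + (1)(2) = 2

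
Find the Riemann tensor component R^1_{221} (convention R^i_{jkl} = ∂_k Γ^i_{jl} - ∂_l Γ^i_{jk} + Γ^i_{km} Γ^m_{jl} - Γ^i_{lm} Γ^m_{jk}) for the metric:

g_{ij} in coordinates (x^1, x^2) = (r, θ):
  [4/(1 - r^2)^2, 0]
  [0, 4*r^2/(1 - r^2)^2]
Non-zero Christoffel symbols (Γ^k_{ij} = Γ^k_{ji}):
Γ^r_{r r} = 2*r/(1 - r^2)
Γ^r_{θ θ} = (r^3 + r)/(r^2 - 1)
Γ^θ_{r θ} = (-r^2 - 1)/(r^3 - r)
R^r_{θ θ r} = ∂_θ Γ^r_{θ r} - ∂_r Γ^r_{θ θ} + Γ^r_{θ m} Γ^m_{θ r} - Γ^r_{r m} Γ^m_{θ θ}
  = (0) - ((r^4 - 4*r^2 - 1)/(r^2 - 1)^2) + (-(r^2 + 1)^2/(r^2 - 1)^2) - (-2*r^2*(r^2 + 1)/(r^2 - 1)^2) = 4*r^2/(r^2 - 1)^2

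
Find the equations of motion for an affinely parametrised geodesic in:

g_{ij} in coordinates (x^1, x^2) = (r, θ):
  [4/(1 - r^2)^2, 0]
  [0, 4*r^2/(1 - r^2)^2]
Geodesic equation: d^2x^k/dλ^2 + Γ^k_{ij} (dx^i/dλ)(dx^j/dλ) = 0.
Non-zero Christoffel symbols:
Γ^r_{r r} = 2*r/(1 - r^2)
Γ^r_{θ θ} = (r^3 + r)/(r^2 - 1)
Γ^θ_{r θ} = (-r^2 - 1)/(r^3 - r)
Substituting (the symmetric pair Γ^k_{ij}, Γ^k_{ji} combines into a factor 2):
d^2r/dλ^2 + (2*r/(1 - r^2)) (dr/dλ)^2 + ((r^3 + r)/(r^2 - 1)) (dθ/dλ)^2 = 0
d^2θ/dλ^2 + ((-2*r^2 - 2)/(r^3 - r)) (dr/dλ)(dθ/dλ) = 0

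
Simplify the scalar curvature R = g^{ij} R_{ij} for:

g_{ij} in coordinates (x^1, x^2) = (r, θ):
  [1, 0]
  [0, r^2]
Non-zero Christoffel symbols (Γ^k_{ij} = Γ^k_{ji}):
Γ^r_{θ θ} = -r
Γ^θ_{r θ} = 1/r
Ricci tensor (R_{ij} = R^k_{ikj}): R_{rr} = 0, R_{rθ} = 0, R_{θθ} = 0
Inverse metric: g^{rr} = 1, g^{θθ} = 1/r^2
R = g^{ij} R_{ij} = (1)(0) + (1/r^2)(0) = 0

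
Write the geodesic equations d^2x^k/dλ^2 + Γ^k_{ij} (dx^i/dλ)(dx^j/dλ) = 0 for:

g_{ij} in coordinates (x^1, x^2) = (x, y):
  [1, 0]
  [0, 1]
Geodesic equation: d^2x^k/dλ^2 + Γ^k_{ij} (dx^i/dλ)(dx^j/dλ) = 0.
All Christoffel symbols vanish, so the geodesics are straight lines:
d^2x/dλ^2 = 0
d^2y/dλ^2 = 0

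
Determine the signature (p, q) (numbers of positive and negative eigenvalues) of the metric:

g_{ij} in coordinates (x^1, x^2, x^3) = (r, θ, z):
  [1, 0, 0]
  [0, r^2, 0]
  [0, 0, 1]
The metric is diagonal, so its eigenvalues are the diagonal entries: 1, r^2, 1 (at a generic point, where coordinate-dependent entries are positive).
3 positive, 0 negative.
(3, 0) - Riemannian (positive definite)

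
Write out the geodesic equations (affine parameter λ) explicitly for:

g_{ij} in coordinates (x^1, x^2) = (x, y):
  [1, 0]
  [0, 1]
Geodesic equation: d^2x^k/dλ^2 + Γ^k_{ij} (dx^i/dλ)(dx^j/dλ) = 0.
All Christoffel symbols vanish, so the geodesics are straight lines:
d^2x/dλ^2 = 0
d^2y/dλ^2 = 0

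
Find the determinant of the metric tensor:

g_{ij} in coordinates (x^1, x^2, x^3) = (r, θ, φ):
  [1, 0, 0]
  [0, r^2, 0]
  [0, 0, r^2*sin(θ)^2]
Diagonal metric: det(g) = g_{11}·g_{22}·g_{33}
= (1)·(r^2)·(r^2*sin(θ)^2)
det(g) = r^4*sin(θ)^2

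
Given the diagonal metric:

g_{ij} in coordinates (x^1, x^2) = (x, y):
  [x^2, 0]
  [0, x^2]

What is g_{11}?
With x^1 = x, x^2 = y, g_{11} = g_{xx} is the row-1, column-1 entry of the matrix.
g_{11} = x^2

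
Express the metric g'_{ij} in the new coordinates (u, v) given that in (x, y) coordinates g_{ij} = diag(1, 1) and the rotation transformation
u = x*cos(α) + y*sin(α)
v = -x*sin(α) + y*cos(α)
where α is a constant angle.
Invert the transformation: x = u*cos(α) - v*sin(α), y = u*sin(α) + v*cos(α)
g'_{ij} = (∂x^k/∂x'^i)(∂x^l/∂x'^j) g_{kl}; with g_{kl} = δ_{kl} this is Σ_k (∂x^k/∂x'^i)(∂x^k/∂x'^j).
Jacobian: ∂x/∂u = cos(α), ∂x/∂v = -sin(α), ∂y/∂u = sin(α), ∂y/∂v = cos(α)
g'_{uu} = (cos(α))(cos(α)) + (sin(α))(sin(α)) = 1
g'_{uv} = (cos(α))(-sin(α)) + (sin(α))(cos(α)) = 0
g'_{vv} = (-sin(α))(-sin(α)) + (cos(α))(cos(α)) = 1
g'_{ij} = diag(1, 1)
The Euclidean metric is invariant under rotations.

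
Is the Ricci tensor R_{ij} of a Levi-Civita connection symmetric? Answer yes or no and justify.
R_{ij} = R^k_{ikj}; the pair symmetry R_{kilj} = R_{ljki} gives R_{ij} = R_{ji}.
Yes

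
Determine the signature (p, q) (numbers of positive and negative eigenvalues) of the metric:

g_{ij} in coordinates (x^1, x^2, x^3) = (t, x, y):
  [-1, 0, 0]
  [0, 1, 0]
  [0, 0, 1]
The metric is diagonal, so its eigenvalues are the diagonal entries: -1, 1, 1 (at a generic point, where coordinate-dependent entries are positive).
2 positive, 1 negative.
(2, 1) - Lorentzian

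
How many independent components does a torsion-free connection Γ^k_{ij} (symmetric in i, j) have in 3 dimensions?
Γ^k_{ij} has n choices for the upper index and n(n+1)/2 independent symmetric lower index pairs.
Total = 3 × 3×4/2 = 3 × 6 = 18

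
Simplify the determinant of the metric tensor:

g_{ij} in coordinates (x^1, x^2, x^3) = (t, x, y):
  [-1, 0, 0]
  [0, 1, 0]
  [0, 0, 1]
Diagonal metric: det(g) = g_{11}·g_{22}·g_{33}
= (-1)·(1)·(1)
det(g) = -1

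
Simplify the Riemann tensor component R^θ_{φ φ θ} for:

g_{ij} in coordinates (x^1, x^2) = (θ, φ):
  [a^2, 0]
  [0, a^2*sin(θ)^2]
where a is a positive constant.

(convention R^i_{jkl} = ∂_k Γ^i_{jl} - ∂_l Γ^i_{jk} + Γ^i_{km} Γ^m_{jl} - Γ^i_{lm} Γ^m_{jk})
Non-zero Christoffel symbols (Γ^k_{ij} = Γ^k_{ji}):
Γ^θ_{φ φ} = -sin(2*θ)/2
Γ^φ_{θ φ} = 1/tan(θ)
R^θ_{φ φ θ} = ∂_φ Γ^θ_{φ θ} - ∂_θ Γ^θ_{φ φ} + Γ^θ_{φ m} Γ^m_{φ θ} - Γ^θ_{θ m} Γ^m_{φ φ}
  = (0) - (-cos(2*θ)) + (-cos(θ)^2) - (0) = -sin(θ)^2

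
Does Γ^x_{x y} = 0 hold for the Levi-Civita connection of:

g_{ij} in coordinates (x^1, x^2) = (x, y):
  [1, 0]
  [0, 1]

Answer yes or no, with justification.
Γ^x_{x y} = (1/2) g^{xx} (∂_x g_{xy} + ∂_y g_{xx} - ∂_x g_{xy}) = (1/2)(1)((0) + (0) - (0)) = 0
This equals the proposed value 0.
Yes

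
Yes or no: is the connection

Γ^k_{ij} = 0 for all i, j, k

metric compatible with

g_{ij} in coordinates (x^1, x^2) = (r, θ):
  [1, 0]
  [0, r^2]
Using ∇_k g_{ij} = ∂_k g_{ij} - Γ^m_{ki} g_{mj} - Γ^m_{kj} g_{im}:
∇_r g_{θθ} = (2*r) - (0) - (0) = 2*r ≠ 0
So the connection is not metric compatible (it is not the Levi-Civita connection).
No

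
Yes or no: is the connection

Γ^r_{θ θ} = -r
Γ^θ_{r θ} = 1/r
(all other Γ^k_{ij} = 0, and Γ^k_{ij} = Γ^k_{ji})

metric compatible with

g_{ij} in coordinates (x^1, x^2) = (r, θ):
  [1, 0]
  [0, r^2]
Using ∇_k g_{ij} = ∂_k g_{ij} - Γ^m_{ki} g_{mj} - Γ^m_{kj} g_{im}:
e.g. ∇_r g_{θθ} = (2*r) - (r) - (r) = 0
Every component ∇_k g_{ij} vanishes: the connection is metric compatible.
Yes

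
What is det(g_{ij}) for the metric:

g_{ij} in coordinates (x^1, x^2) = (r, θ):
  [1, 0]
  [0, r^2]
For a 2×2 metric: det(g) = g_{11}·g_{22} - g_{12}·g_{21}
= (1)·(r^2) - (0)·(0)
= r^2 - 0
det(g) = r^2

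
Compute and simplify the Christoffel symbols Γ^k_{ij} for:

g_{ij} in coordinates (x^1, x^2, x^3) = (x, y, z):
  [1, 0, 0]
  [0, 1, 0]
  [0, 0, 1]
Using Γ^k_{ij} = (1/2) g^{km} (∂_i g_{mj} + ∂_j g_{mi} - ∂_m g_{ij}); the metric is diagonal, so only the m = k term contributes.
Every metric component is constant, so all ∂_m g_{ij} = 0 and every Christoffel symbol vanishes.
All Christoffel symbols are zero.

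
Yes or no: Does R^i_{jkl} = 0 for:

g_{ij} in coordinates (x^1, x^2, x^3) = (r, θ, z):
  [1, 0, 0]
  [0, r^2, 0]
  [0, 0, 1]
Non-zero Christoffel symbols:
Γ^r_{θ θ} = -r
Γ^θ_{r θ} = 1/r
Ricci tensor: R_{rr} = 0, R_{rθ} = 0, R_{rz} = 0, R_{θθ} = 0, R_{θz} = 0, R_{zz} = 0
All R_{ij} vanish; in 3 dimensions the Riemann tensor is fully determined by the Ricci tensor, so R^i_{jkl} = 0: the metric is flat (curvilinear coordinates on flat space).
Yes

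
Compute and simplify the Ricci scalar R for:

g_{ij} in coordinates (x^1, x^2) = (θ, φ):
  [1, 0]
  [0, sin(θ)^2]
Non-zero Christoffel symbols (Γ^k_{ij} = Γ^k_{ji}):
Γ^θ_{φ φ} = -sin(2*θ)/2
Γ^φ_{θ φ} = 1/tan(θ)
Ricci tensor (R_{ij} = R^k_{ikj}): R_{θθ} = 1, R_{θφ} = 0, R_{φφ} = sin(θ)^2
Inverse metric: g^{θθ} = 1, g^{φφ} = 1/sin(θ)^2
R = g^{ij} R_{ij} = (1)(1) + (1/sin(θ)^2)(sin(θ)^2) = 2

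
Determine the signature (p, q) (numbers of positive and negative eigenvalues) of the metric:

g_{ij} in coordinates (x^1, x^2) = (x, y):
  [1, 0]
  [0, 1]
The metric is diagonal, so its eigenvalues are the diagonal entries: 1, 1 (at a generic point, where coordinate-dependent entries are positive).
2 positive, 0 negative.
(2, 0) - Riemannian (positive definite)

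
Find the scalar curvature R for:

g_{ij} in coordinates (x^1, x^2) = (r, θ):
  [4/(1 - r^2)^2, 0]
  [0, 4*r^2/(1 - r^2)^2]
Non-zero Christoffel symbols (Γ^k_{ij} = Γ^k_{ji}):
Γ^r_{r r} = 2*r/(1 - r^2)
Γ^r_{θ θ} = (r^3 + r)/(r^2 - 1)
Γ^θ_{r θ} = (-r^2 - 1)/(r^3 - r)
Ricci tensor (R_{ij} = R^k_{ikj}): R_{rr} = -4/(r^2 - 1)^2, R_{rθ} = 0, R_{θθ} = -4*r^2/(r^2 - 1)^2
Inverse metric: g^{rr} = (1 - r^2)^2/4, g^{θθ} = (1 - r^2)^2/(4*r^2)
R = g^{ij} R_{ij} = ((1 - r^2)^2/4)(-4/(r^2 - 1)^2) + ((1 - r^2)^2/(4*r^2))(-4*r^2/(r^2 - 1)^2) = -2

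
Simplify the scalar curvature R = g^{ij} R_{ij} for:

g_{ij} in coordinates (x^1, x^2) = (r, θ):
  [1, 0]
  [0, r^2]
Non-zero Christoffel symbols (Γ^k_{ij} = Γ^k_{ji}):
Γ^r_{θ θ} = -r
Γ^θ_{r θ} = 1/r
Ricci tensor (R_{ij} = R^k_{ikj}): R_{rr} = 0, R_{rθ} = 0, R_{θθ} = 0
Inverse metric: g^{rr} = 1, g^{θθ} = 1/r^2
R = g^{ij} R_{ij} = (1)(0) + (1/r^2)(0) = 0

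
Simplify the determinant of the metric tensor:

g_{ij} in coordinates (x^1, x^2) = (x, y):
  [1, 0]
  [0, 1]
For a 2×2 metric: det(g) = g_{11}·g_{22} - g_{12}·g_{21}
= (1)·(1) - (0)·(0)
= 1 - 0
det(g) = 1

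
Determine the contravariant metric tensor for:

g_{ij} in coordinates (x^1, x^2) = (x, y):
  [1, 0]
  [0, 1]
The metric is diagonal, so g^{ij} is diagonal with entries 1/g_{ii}: diag(1, 1).
g^{ij}:
  [1, 0]
  [0, 1]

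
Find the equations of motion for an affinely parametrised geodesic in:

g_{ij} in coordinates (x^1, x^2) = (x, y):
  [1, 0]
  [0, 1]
Geodesic equation: d^2x^k/dλ^2 + Γ^k_{ij} (dx^i/dλ)(dx^j/dλ) = 0.
All Christoffel symbols vanish, so the geodesics are straight lines:
d^2x/dλ^2 = 0
d^2y/dλ^2 = 0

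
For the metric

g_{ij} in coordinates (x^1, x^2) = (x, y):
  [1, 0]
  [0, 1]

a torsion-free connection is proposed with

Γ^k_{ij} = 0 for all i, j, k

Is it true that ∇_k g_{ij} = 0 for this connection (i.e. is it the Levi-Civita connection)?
Using ∇_k g_{ij} = ∂_k g_{ij} - Γ^m_{ki} g_{mj} - Γ^m_{kj} g_{im}:
e.g. ∇_x g_{yy} = (0) - (0) - (0) = 0
Every component ∇_k g_{ij} vanishes: the connection is metric compatible.
Yes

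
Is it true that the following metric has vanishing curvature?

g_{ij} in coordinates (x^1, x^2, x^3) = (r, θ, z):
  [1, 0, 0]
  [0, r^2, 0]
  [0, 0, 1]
Non-zero Christoffel symbols:
Γ^r_{θ θ} = -r
Γ^θ_{r θ} = 1/r
Ricci tensor: R_{rr} = 0, R_{rθ} = 0, R_{rz} = 0, R_{θθ} = 0, R_{θz} = 0, R_{zz} = 0
All R_{ij} vanish; in 3 dimensions the Riemann tensor is fully determined by the Ricci tensor, so R^i_{jkl} = 0: the metric is flat (curvilinear coordinates on flat space).
Yes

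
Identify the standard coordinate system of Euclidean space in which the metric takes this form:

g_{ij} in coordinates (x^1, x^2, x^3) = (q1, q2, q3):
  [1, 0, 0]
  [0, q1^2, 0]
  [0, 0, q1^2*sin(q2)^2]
The line element ds^2 = dq1^2 + q1^2 dq2^2 + q1^2 sin(q2)^2 dq3^2 is dr^2 + r^2 dθ^2 + r^2 sin(θ)^2 dφ^2 with q1 = r, q2 = θ, q3 = φ.
spherical coordinates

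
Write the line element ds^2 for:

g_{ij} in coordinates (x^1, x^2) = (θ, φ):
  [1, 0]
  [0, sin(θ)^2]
ds^2 = g_{ij} dx^i dx^j; only the non-zero components contribute.
ds^2 = dθ^2 + sin(θ)^2 dφ^2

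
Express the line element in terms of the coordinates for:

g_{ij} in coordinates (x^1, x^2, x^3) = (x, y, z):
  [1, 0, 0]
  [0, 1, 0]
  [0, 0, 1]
ds^2 = g_{ij} dx^i dx^j; only the non-zero components contribute.
ds^2 = dx^2 + dy^2 + dz^2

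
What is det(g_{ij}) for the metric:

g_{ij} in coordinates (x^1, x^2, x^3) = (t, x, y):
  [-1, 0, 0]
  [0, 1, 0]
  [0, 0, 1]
Diagonal metric: det(g) = g_{11}·g_{22}·g_{33}
= (-1)·(1)·(1)
det(g) = -1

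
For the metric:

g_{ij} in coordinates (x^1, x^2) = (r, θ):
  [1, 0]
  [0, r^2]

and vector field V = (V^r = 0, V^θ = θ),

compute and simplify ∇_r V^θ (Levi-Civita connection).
Non-zero Christoffel symbols:
Γ^r_{θ θ} = -r
Γ^θ_{r θ} = 1/r
∇_r V^θ = ∂_r V^θ + Γ^θ_{r j} V^j
  = (0) + (0)(0) + (1/r)(θ)
  = θ/r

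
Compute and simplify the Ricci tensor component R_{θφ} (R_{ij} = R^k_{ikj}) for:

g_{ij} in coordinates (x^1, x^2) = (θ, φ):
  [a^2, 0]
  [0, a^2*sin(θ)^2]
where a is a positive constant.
Non-zero Christoffel symbols (Γ^k_{ij} = Γ^k_{ji}):
Γ^θ_{φ φ} = -sin(2*θ)/2
Γ^φ_{θ φ} = 1/tan(θ)
R^θ_{θ θ φ} = 0 (a repeated index in an antisymmetric pair)
R^φ_{θ φ φ} = 0 (a repeated index in an antisymmetric pair)
R_{θφ} = R^θ_{θ θ φ} + R^φ_{θ φ φ} = (0) + (0) = 0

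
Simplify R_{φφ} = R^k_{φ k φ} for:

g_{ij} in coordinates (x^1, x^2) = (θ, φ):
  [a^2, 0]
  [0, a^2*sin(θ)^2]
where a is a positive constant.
Non-zero Christoffel symbols (Γ^k_{ij} = Γ^k_{ji}):
Γ^θ_{φ φ} = -sin(2*θ)/2
Γ^φ_{θ φ} = 1/tan(θ)
R^θ_{φ θ φ} = ∂_θ Γ^θ_{φ φ} - ∂_φ Γ^θ_{φ θ} + Γ^θ_{θ m} Γ^m_{φ φ} - Γ^θ_{φ m} Γ^m_{φ θ}
  = (-cos(2*θ)) - (0) + (0) - (-cos(θ)^2) = sin(θ)^2
R^φ_{φ φ φ} = 0 (a repeated index in an antisymmetric pair)
R_{φφ} = R^θ_{φ θ φ} + R^φ_{φ φ φ} = (sin(θ)^2) + (0) = sin(θ)^2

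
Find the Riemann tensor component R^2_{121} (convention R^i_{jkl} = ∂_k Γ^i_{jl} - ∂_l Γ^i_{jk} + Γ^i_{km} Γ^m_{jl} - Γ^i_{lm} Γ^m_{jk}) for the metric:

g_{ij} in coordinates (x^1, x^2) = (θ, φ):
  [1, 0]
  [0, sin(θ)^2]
Non-zero Christoffel symbols (Γ^k_{ij} = Γ^k_{ji}):
Γ^θ_{φ φ} = -sin(2*θ)/2
Γ^φ_{θ φ} = 1/tan(θ)
R^φ_{θ φ θ} = ∂_φ Γ^φ_{θ θ} - ∂_θ Γ^φ_{θ φ} + Γ^φ_{φ m} Γ^m_{θ θ} - Γ^φ_{θ m} Γ^m_{θ φ}
  = (0) - (-1/sin(θ)^2) + (0) - (1/tan(θ)^2) = 1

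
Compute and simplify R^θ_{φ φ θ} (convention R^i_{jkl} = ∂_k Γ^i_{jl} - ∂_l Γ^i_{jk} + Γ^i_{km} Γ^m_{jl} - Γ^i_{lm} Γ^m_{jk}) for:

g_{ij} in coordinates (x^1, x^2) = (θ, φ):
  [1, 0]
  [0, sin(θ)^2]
Non-zero Christoffel symbols (Γ^k_{ij} = Γ^k_{ji}):
Γ^θ_{φ φ} = -sin(2*θ)/2
Γ^φ_{θ φ} = 1/tan(θ)
R^θ_{φ φ θ} = ∂_φ Γ^θ_{φ θ} - ∂_θ Γ^θ_{φ φ} + Γ^θ_{φ m} Γ^m_{φ θ} - Γ^θ_{θ m} Γ^m_{φ φ}
  = (0) - (-cos(2*θ)) + (-cos(θ)^2) - (0) = -sin(θ)^2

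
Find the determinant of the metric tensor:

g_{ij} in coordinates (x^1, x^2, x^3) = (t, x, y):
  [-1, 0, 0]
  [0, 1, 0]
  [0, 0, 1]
Diagonal metric: det(g) = g_{11}·g_{22}·g_{33}
= (-1)·(1)·(1)
det(g) = -1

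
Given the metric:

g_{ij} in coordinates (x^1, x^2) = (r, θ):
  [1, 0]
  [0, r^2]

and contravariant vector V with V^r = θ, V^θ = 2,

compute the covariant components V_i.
V_i = g_{ij} V^j:
V_r = (1)(θ) + (0)(2) = θ
V_θ = (0)(θ) + (r^2)(2) = 2*r^2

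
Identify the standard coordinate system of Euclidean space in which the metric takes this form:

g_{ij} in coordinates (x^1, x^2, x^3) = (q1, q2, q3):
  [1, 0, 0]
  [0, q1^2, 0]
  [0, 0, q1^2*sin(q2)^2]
The line element ds^2 = dq1^2 + q1^2 dq2^2 + q1^2 sin(q2)^2 dq3^2 is dr^2 + r^2 dθ^2 + r^2 sin(θ)^2 dφ^2 with q1 = r, q2 = θ, q3 = φ.
spherical coordinates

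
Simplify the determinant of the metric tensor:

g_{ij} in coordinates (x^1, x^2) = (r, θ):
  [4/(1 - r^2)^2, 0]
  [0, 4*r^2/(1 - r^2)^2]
For a 2×2 metric: det(g) = g_{11}·g_{22} - g_{12}·g_{21}
= (4/(1 - r^2)^2)·(4*r^2/(1 - r^2)^2) - (0)·(0)
= 16*r^2/(1 - r^2)^4 - 0
det(g) = 16*r^2/(1 - r^2)^4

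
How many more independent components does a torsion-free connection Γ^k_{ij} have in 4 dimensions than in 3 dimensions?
Independent components in n dimensions: n × n(n+1)/2 = n^2(n+1)/2.
4D: 4 × 10 = 40
3D: 3 × 6 = 18
Difference = 40 - 18 = 22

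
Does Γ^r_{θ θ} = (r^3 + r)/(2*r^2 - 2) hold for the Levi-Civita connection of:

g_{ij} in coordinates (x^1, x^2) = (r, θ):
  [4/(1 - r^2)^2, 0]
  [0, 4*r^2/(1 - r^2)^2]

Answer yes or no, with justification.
Γ^r_{θ θ} = (1/2) g^{rr} (∂_θ g_{rθ} + ∂_θ g_{rθ} - ∂_r g_{θθ}) = (1/2)((1 - r^2)^2/4)((0) + (0) - (-8*(r^3 + r)/(r^2 - 1)^3)) = (r^3 + r)/(r^2 - 1)
This differs from the proposed value (r^3 + r)/(2*r^2 - 2).
No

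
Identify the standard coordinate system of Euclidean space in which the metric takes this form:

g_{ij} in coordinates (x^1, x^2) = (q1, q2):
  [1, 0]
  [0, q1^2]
The line element ds^2 = dq1^2 + q1^2 dq2^2 is dr^2 + r^2 dθ^2 with q1 = r, q2 = θ.
polar coordinates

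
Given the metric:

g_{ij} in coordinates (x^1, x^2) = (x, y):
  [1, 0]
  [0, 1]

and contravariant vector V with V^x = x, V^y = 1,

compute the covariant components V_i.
V_i = g_{ij} V^j:
V_x = (1)(x) + (0)(1) = x
V_y = (0)(x) + (1)(1) = 1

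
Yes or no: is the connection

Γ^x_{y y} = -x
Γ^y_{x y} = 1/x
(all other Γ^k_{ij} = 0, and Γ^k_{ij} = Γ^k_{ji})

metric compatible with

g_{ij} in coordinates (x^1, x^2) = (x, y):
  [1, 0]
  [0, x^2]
Using ∇_k g_{ij} = ∂_k g_{ij} - Γ^m_{ki} g_{mj} - Γ^m_{kj} g_{im}:
e.g. ∇_x g_{yy} = (2*x) - (x) - (x) = 0
Every component ∇_k g_{ij} vanishes: the connection is metric compatible.
Yes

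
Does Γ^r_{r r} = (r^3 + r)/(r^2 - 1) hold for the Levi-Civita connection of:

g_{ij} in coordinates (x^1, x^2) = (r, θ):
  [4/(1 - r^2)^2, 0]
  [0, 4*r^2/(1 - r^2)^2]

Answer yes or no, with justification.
Γ^r_{r r} = (1/2) g^{rr} (∂_r g_{rr} + ∂_r g_{rr} - ∂_r g_{rr}) = (1/2)((1 - r^2)^2/4)((16*r/(1 - r^2)^3) + (16*r/(1 - r^2)^3) - (16*r/(1 - r^2)^3)) = 2*r/(1 - r^2)
This differs from the proposed value (r^3 + r)/(r^2 - 1).
No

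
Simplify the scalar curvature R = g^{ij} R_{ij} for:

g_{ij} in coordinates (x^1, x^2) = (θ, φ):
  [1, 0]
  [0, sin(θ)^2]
Non-zero Christoffel symbols (Γ^k_{ij} = Γ^k_{ji}):
Γ^θ_{φ φ} = -sin(2*θ)/2
Γ^φ_{θ φ} = 1/tan(θ)
Ricci tensor (R_{ij} = R^k_{ikj}): R_{θθ} = 1, R_{θφ} = 0, R_{φφ} = sin(θ)^2
Inverse metric: g^{θθ} = 1, g^{φφ} = 1/sin(θ)^2
R = g^{ij} R_{ij} = (1)(1) + (1/sin(θ)^2)(sin(θ)^2) = 2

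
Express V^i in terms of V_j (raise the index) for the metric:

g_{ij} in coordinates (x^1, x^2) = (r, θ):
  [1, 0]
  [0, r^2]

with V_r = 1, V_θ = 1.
Inverse metric (diagonal): g^{rr} = 1, g^{θθ} = 1/r^2
V^i = g^{ij} V_j:
V^r = (1)(1) + (0)(1) = 1
V^θ = (0)(1) + (1/r^2)(1) = 1/r^2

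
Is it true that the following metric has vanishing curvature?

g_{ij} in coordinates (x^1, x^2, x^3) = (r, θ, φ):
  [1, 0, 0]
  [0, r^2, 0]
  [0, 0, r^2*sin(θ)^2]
Non-zero Christoffel symbols:
Γ^r_{θ θ} = -r
Γ^r_{φ φ} = -r*sin(θ)^2
Γ^θ_{r θ} = 1/r
Γ^θ_{φ φ} = -sin(2*θ)/2
Γ^φ_{r φ} = 1/r
Γ^φ_{θ φ} = 1/tan(θ)
Ricci tensor: R_{rr} = 0, R_{rθ} = 0, R_{rφ} = 0, R_{θθ} = 0, R_{θφ} = 0, R_{φφ} = 0
All R_{ij} vanish; in 3 dimensions the Riemann tensor is fully determined by the Ricci tensor, so R^i_{jkl} = 0: the metric is flat (curvilinear coordinates on flat space).
Yes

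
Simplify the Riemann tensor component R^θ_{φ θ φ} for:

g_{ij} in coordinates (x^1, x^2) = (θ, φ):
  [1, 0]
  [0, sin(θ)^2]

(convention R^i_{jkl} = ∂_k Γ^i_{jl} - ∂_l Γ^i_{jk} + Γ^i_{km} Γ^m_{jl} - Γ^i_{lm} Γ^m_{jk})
Non-zero Christoffel symbols (Γ^k_{ij} = Γ^k_{ji}):
Γ^θ_{φ φ} = -sin(2*θ)/2
Γ^φ_{θ φ} = 1/tan(θ)
R^θ_{φ θ φ} = ∂_θ Γ^θ_{φ φ} - ∂_φ Γ^θ_{φ θ} + Γ^θ_{θ m} Γ^m_{φ φ} - Γ^θ_{φ m} Γ^m_{φ θ}
  = (-cos(2*θ)) - (0) + (0) - (-cos(θ)^2) = sin(θ)^2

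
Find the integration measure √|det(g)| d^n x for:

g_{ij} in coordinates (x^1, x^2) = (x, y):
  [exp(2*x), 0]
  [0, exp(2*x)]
det(g) = exp(4*x)
√|det(g)| = exp(2*x)
Volume element: dV = exp(2*x) dx dy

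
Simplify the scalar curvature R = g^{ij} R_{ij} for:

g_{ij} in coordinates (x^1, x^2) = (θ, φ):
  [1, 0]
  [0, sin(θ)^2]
Non-zero Christoffel symbols (Γ^k_{ij} = Γ^k_{ji}):
Γ^θ_{φ φ} = -sin(2*θ)/2
Γ^φ_{θ φ} = 1/tan(θ)
Ricci tensor (R_{ij} = R^k_{ikj}): R_{θθ} = 1, R_{θφ} = 0, R_{φφ} = sin(θ)^2
Inverse metric: g^{θθ} = 1, g^{φφ} = 1/sin(θ)^2
R = g^{ij} R_{ij} = (1)(1) + (1/sin(θ)^2)(sin(θ)^2) = 2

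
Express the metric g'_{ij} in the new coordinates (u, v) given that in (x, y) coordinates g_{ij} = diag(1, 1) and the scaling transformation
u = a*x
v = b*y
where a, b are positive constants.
Invert the transformation: x = u/a, y = v/b
g'_{ij} = (∂x^k/∂x'^i)(∂x^l/∂x'^j) g_{kl}; with g_{kl} = δ_{kl} this is Σ_k (∂x^k/∂x'^i)(∂x^k/∂x'^j).
Jacobian: ∂x/∂u = 1/a, ∂x/∂v = 0, ∂y/∂u = 0, ∂y/∂v = 1/b
g'_{uu} = (1/a)(1/a) + (0)(0) = 1/a^2
g'_{uv} = (1/a)(0) + (0)(1/b) = 0
g'_{vv} = (0)(0) + (1/b)(1/b) = 1/b^2
g'_{ij} = diag(1/a^2, 1/b^2)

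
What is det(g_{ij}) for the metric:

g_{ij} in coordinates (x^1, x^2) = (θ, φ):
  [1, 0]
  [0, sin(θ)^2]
For a 2×2 metric: det(g) = g_{11}·g_{22} - g_{12}·g_{21}
= (1)·(sin(θ)^2) - (0)·(0)
= sin(θ)^2 - 0
det(g) = sin(θ)^2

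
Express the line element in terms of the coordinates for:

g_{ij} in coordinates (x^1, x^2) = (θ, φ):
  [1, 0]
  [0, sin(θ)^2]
ds^2 = g_{ij} dx^i dx^j; only the non-zero components contribute.
ds^2 = dθ^2 + sin(θ)^2 dφ^2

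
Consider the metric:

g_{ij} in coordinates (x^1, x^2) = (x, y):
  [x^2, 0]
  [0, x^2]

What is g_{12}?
With x^1 = x, x^2 = y, g_{12} = g_{xy} is the row-1, column-2 entry of the matrix.
g_{12} = 0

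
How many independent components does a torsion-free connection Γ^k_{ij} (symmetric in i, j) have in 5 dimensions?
Γ^k_{ij} has n choices for the upper index and n(n+1)/2 independent symmetric lower index pairs.
Total = 5 × 5×6/2 = 5 × 15 = 75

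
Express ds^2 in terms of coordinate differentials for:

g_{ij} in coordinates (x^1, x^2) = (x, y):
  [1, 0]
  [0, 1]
ds^2 = g_{ij} dx^i dx^j; only the non-zero components contribute.
ds^2 = dx^2 + dy^2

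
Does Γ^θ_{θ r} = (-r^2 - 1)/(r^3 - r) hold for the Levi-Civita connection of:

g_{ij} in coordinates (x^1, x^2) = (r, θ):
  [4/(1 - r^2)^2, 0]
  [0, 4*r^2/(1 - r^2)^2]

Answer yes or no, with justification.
Γ^θ_{θ r} = (1/2) g^{θθ} (∂_θ g_{θr} + ∂_r g_{θθ} - ∂_θ g_{θr}) = (1/2)((1 - r^2)^2/(4*r^2))((0) + (-8*(r^3 + r)/(r^2 - 1)^3) - (0)) = (-r^2 - 1)/(r^3 - r)
This equals the proposed value (-r^2 - 1)/(r^3 - r).
Yes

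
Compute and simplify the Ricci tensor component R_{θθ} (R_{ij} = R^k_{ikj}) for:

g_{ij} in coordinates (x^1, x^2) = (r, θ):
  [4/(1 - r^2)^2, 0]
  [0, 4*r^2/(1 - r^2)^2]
Non-zero Christoffel symbols (Γ^k_{ij} = Γ^k_{ji}):
Γ^r_{r r} = 2*r/(1 - r^2)
Γ^r_{θ θ} = (r^3 + r)/(r^2 - 1)
Γ^θ_{r θ} = (-r^2 - 1)/(r^3 - r)
R^r_{θ r θ} = ∂_r Γ^r_{θ θ} - ∂_θ Γ^r_{θ r} + Γ^r_{r m} Γ^m_{θ θ} - Γ^r_{θ m} Γ^m_{θ r}
  = ((r^4 - 4*r^2 - 1)/(r^2 - 1)^2) - (0) + (-2*r^2*(r^2 + 1)/(r^2 - 1)^2) - (-(r^2 + 1)^2/(r^2 - 1)^2) = -4*r^2/(r^2 - 1)^2
R^θ_{θ θ θ} = 0 (a repeated index in an antisymmetric pair)
R_{θθ} = R^r_{θ r θ} + R^θ_{θ θ θ} = (-4*r^2/(r^2 - 1)^2) + (0) = -4*r^2/(r^2 - 1)^2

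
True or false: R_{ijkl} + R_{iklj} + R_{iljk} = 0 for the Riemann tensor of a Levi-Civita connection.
This is the first (algebraic) Bianchi identity.
True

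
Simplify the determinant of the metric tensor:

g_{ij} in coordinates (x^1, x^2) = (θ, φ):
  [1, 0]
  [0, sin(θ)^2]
For a 2×2 metric: det(g) = g_{11}·g_{22} - g_{12}·g_{21}
= (1)·(sin(θ)^2) - (0)·(0)
= sin(θ)^2 - 0
det(g) = sin(θ)^2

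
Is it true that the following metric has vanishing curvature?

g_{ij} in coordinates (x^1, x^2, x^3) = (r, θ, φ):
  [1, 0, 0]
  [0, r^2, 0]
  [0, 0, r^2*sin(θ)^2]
Non-zero Christoffel symbols:
Γ^r_{θ θ} = -r
Γ^r_{φ φ} = -r*sin(θ)^2
Γ^θ_{r θ} = 1/r
Γ^θ_{φ φ} = -sin(2*θ)/2
Γ^φ_{r φ} = 1/r
Γ^φ_{θ φ} = 1/tan(θ)
Ricci tensor: R_{rr} = 0, R_{rθ} = 0, R_{rφ} = 0, R_{θθ} = 0, R_{θφ} = 0, R_{φφ} = 0
All R_{ij} vanish; in 3 dimensions the Riemann tensor is fully determined by the Ricci tensor, so R^i_{jkl} = 0: the metric is flat (curvilinear coordinates on flat space).
Yes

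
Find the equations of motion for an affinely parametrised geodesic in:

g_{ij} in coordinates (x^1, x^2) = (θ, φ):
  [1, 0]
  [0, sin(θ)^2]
Geodesic equation: d^2x^k/dλ^2 + Γ^k_{ij} (dx^i/dλ)(dx^j/dλ) = 0.
Non-zero Christoffel symbols:
Γ^θ_{φ φ} = -sin(2*θ)/2
Γ^φ_{θ φ} = 1/tan(θ)
Substituting (the symmetric pair Γ^k_{ij}, Γ^k_{ji} combines into a factor 2):
d^2θ/dλ^2 - (sin(2*θ)/2) (dφ/dλ)^2 = 0
d^2φ/dλ^2 + (2/tan(θ)) (dθ/dλ)(dφ/dλ) = 0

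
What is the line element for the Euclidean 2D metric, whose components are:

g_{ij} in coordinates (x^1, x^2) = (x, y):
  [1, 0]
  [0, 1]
ds^2 = g_{ij} dx^i dx^j; only the non-zero components contribute.
ds^2 = dx^2 + dy^2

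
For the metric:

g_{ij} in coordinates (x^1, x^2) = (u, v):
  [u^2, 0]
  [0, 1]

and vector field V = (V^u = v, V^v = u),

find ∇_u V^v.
Non-zero Christoffel symbols:
Γ^u_{u u} = 1/u
∇_u V^v = ∂_u V^v + Γ^v_{u j} V^j
  = (1) + (0)(v) + (0)(u)
  = 1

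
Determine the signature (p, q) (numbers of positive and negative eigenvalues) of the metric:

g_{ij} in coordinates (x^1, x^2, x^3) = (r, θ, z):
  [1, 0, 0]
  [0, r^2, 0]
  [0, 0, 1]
The metric is diagonal, so its eigenvalues are the diagonal entries: 1, r^2, 1 (at a generic point, where coordinate-dependent entries are positive).
3 positive, 0 negative.
(3, 0) - Riemannian (positive definite)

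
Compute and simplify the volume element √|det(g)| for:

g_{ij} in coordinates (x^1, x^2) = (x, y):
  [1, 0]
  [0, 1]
det(g) = 1
√|det(g)| = 1
Volume element: dV = 1 dx dy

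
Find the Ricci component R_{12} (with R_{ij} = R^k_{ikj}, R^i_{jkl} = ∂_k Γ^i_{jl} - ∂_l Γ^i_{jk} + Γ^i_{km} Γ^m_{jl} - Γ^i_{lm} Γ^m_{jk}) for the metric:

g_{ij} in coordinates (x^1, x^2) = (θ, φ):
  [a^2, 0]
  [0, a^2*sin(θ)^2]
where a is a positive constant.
Non-zero Christoffel symbols (Γ^k_{ij} = Γ^k_{ji}):
Γ^θ_{φ φ} = -sin(2*θ)/2
Γ^φ_{θ φ} = 1/tan(θ)
R^θ_{θ θ φ} = 0 (a repeated index in an antisymmetric pair)
R^φ_{θ φ φ} = 0 (a repeated index in an antisymmetric pair)
R_{θφ} = R^θ_{θ θ φ} + R^φ_{θ φ φ} = (0) + (0) = 0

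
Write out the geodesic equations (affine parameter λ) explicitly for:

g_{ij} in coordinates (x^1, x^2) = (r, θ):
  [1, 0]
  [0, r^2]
Geodesic equation: d^2x^k/dλ^2 + Γ^k_{ij} (dx^i/dλ)(dx^j/dλ) = 0.
Non-zero Christoffel symbols:
Γ^r_{θ θ} = -r
Γ^θ_{r θ} = 1/r
Substituting (the symmetric pair Γ^k_{ij}, Γ^k_{ji} combines into a factor 2):
d^2r/dλ^2 - r (dθ/dλ)^2 = 0
d^2θ/dλ^2 + (2/r) (dr/dλ)(dθ/dλ) = 0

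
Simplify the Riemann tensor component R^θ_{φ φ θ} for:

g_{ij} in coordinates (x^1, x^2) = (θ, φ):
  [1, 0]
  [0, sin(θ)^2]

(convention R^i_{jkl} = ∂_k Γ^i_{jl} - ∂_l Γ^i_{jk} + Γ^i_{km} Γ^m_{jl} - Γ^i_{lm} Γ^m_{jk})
Non-zero Christoffel symbols (Γ^k_{ij} = Γ^k_{ji}):
Γ^θ_{φ φ} = -sin(2*θ)/2
Γ^φ_{θ φ} = 1/tan(θ)
R^θ_{φ φ θ} = ∂_φ Γ^θ_{φ θ} - ∂_θ Γ^θ_{φ φ} + Γ^θ_{φ m} Γ^m_{φ θ} - Γ^θ_{θ m} Γ^m_{φ φ}
  = (0) - (-cos(2*θ)) + (-cos(θ)^2) - (0) = -sin(θ)^2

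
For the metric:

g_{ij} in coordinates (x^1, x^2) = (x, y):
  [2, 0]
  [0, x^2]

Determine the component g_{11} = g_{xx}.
With x^1 = x, x^2 = y, g_{11} = g_{xx} is the row-1, column-1 entry of the matrix.
g_{11} = 2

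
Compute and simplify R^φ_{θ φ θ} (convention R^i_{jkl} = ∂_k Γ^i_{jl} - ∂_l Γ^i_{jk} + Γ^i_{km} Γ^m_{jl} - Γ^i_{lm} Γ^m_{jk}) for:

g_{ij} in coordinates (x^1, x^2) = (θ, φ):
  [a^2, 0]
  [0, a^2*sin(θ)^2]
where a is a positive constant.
Non-zero Christoffel symbols (Γ^k_{ij} = Γ^k_{ji}):
Γ^θ_{φ φ} = -sin(2*θ)/2
Γ^φ_{θ φ} = 1/tan(θ)
R^φ_{θ φ θ} = ∂_φ Γ^φ_{θ θ} - ∂_θ Γ^φ_{θ φ} + Γ^φ_{φ m} Γ^m_{θ θ} - Γ^φ_{θ m} Γ^m_{θ φ}
  = (0) - (-1/sin(θ)^2) + (0) - (1/tan(θ)^2) = 1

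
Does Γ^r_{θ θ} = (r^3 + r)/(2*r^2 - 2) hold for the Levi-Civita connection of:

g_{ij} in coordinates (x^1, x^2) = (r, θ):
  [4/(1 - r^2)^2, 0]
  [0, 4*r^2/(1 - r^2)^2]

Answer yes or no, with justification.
Γ^r_{θ θ} = (1/2) g^{rr} (∂_θ g_{rθ} + ∂_θ g_{rθ} - ∂_r g_{θθ}) = (1/2)((1 - r^2)^2/4)((0) + (0) - (-8*(r^3 + r)/(r^2 - 1)^3)) = (r^3 + r)/(r^2 - 1)
This differs from the proposed value (r^3 + r)/(2*r^2 - 2).
No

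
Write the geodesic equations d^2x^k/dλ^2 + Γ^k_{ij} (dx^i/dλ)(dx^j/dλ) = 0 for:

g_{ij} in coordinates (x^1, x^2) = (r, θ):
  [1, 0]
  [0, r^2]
Geodesic equation: d^2x^k/dλ^2 + Γ^k_{ij} (dx^i/dλ)(dx^j/dλ) = 0.
Non-zero Christoffel symbols:
Γ^r_{θ θ} = -r
Γ^θ_{r θ} = 1/r
Substituting (the symmetric pair Γ^k_{ij}, Γ^k_{ji} combines into a factor 2):
d^2r/dλ^2 - r (dθ/dλ)^2 = 0
d^2θ/dλ^2 + (2/r) (dr/dλ)(dθ/dλ) = 0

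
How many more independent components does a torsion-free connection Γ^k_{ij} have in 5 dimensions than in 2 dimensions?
Independent components in n dimensions: n × n(n+1)/2 = n^2(n+1)/2.
5D: 5 × 15 = 75
2D: 2 × 3 = 6
Difference = 75 - 6 = 69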